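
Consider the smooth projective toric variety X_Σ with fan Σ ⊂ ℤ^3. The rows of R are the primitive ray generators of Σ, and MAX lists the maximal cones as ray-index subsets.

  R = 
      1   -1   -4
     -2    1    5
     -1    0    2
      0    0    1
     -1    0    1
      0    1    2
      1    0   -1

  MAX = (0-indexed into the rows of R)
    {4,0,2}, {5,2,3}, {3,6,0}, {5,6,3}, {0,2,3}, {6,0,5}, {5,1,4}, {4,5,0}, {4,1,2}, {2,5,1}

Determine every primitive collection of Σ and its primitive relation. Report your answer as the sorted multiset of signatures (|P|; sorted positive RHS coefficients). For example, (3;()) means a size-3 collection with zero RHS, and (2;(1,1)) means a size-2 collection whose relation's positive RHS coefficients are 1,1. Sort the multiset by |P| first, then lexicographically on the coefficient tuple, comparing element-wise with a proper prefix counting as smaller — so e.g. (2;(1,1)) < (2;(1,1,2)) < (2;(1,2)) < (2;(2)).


9 collections generate NE(X_Σ); each relation:

  {4,6}:  v_{4} + v_{6} = 0  so sig = (2;())
  {0,1}:  v_{0} + v_{1} = v_{4}  so sig = (2;(1))
  {2,6}:  v_{2} + v_{6} = v_{3}  so sig = (2;(1))
  {3,4}:  v_{3} + v_{4} = v_{2}  so sig = (2;(1))
  {1,6}:  v_{1} + v_{6} = v_{2} + v_{5}  so sig = (2;(1,1))
  {1,3}:  v_{1} + v_{3} = 2·v_{2} + v_{5}  so sig = (2;(1,2))
  {0,2,5}:  v_{0} + v_{2} + v_{5} = 0  so sig = (3;())
  {0,3,5}:  v_{0} + v_{3} + v_{5} = v_{6}  so sig = (3;(1))
  {2,4,5}:  v_{2} + v_{4} + v_{5} = v_{1}  so sig = (3;(1))

so the primitive-relation signature multiset is
[(2;()), (2;(1)), (2;(1)), (2;(1)), (2;(1,1)), (2;(1,2)), (3;()), (3;(1)), (3;(1))]


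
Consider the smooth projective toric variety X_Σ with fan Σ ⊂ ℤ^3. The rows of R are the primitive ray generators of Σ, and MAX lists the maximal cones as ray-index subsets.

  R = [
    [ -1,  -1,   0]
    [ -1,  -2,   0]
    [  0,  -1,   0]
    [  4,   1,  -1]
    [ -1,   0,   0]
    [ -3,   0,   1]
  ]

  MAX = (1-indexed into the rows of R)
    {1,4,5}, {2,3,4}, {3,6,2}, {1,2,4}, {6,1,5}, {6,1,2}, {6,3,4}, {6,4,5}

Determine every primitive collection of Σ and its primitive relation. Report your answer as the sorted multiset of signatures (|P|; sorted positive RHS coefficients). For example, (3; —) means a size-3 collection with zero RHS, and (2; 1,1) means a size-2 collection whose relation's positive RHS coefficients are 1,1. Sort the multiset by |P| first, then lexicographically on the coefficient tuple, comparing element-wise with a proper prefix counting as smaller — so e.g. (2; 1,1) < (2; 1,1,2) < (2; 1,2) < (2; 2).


The 5 primitive collections of Σ (r=6, n=3):

  {1,3}:  v_{1} + v_{3} = v_{2}  so sig = (2; 1)
  {3,5}:  v_{3} + v_{5} = v_{1}  so sig = (2; 1)
  {2,5}:  v_{2} + v_{5} = 2·v_{1}  so sig = (2; 2)
  {1,4,6}:  v_{1} + v_{4} + v_{6} = 0  so sig = (3; —)
  {2,4,6}:  v_{2} + v_{4} + v_{6} = v_{3}  so sig = (3; 1)

Hence PRS(X_Σ) =
    (2; 1)
    (2; 1)
    (2; 2)
    (3; —)
    (3; 1)


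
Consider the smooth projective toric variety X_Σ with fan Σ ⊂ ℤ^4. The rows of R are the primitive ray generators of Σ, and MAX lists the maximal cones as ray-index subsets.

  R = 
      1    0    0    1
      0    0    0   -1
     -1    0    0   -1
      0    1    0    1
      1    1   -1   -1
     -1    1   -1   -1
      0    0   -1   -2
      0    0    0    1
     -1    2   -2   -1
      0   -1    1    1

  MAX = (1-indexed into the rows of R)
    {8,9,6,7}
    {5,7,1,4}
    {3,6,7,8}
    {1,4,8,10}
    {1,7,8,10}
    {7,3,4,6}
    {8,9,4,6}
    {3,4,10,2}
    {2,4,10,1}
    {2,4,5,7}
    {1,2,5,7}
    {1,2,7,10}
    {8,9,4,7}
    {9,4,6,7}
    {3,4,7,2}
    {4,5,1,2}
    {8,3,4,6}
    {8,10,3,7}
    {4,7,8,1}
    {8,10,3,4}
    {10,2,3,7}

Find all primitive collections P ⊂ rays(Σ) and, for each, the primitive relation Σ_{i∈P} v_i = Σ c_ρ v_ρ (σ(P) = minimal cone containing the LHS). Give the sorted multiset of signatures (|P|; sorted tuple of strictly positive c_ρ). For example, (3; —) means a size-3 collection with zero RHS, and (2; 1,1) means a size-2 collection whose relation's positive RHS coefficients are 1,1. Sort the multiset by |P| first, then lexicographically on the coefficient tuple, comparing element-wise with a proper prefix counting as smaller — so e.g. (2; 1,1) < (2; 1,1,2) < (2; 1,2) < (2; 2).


18 collections generate NE(X_Σ); each relation:

  P = {1,3}:  v_{1} + v_{3} = 0 ; sig = (2; —)
  P = {2,8}:  v_{2} + v_{8} = 0 ; sig = (2; —)
  P = {5,10}:  v_{5} + v_{10} = v_{1} + v_{2} ; sig = (2; 1,1)
  P = {6,10}:  v_{6} + v_{10} = v_{3} + v_{8} ; sig = (2; 1,1)
  P = {9,10}:  v_{9} + v_{10} = v_{6} + v_{8} ; sig = (2; 1,1)
  P = {1,6}:  v_{1} + v_{6} = v_{4} + v_{7} + v_{8} ; sig = (2; 1,1,1)
  P = {2,6}:  v_{2} + v_{6} = v_{3} + v_{4} + v_{7} ; sig = (2; 1,1,1)
  P = {2,9}:  v_{2} + v_{9} = v_{4} + v_{6} + v_{7} ; sig = (2; 1,1,1)
  P = {3,5}:  v_{3} + v_{5} = v_{2} + v_{4} + v_{7} ; sig = (2; 1,1,1)
  P = {5,8}:  v_{5} + v_{8} = v_{1} + v_{4} + v_{7} ; sig = (2; 1,1,1)
  P = {5,9}:  v_{5} + v_{9} = 3·v_{4} + 3·v_{7} + v_{8} ; sig = (2; 1,3,3)
  P = {3,9}:  v_{3} + v_{9} = 2·v_{6} ; sig = (2; 2)
  P = {5,6}:  v_{5} + v_{6} = 2·v_{4} + 2·v_{7} ; sig = (2; 2,2)
  P = {1,9}:  v_{1} + v_{9} = 2·v_{4} + 2·v_{7} + 2·v_{8} ; sig = (2; 2,2,2)
  P = {4,7,10}:  v_{4} + v_{7} + v_{10} = 0 ; sig = (3; —)
  P = {1,2,4,7}:  v_{1} + v_{2} + v_{4} + v_{7} = v_{5} ; sig = (4; 1)
  P = {3,4,7,8}:  v_{3} + v_{4} + v_{7} + v_{8} = v_{6} ; sig = (4; 1)
  P = {4,6,7,8}:  v_{4} + v_{6} + v_{7} + v_{8} = v_{9} ; sig = (4; 1)

Sorted signature multiset PRS(X):
    (2; —)
    (2; —)
    (2; 1,1)
    (2; 1,1)
    (2; 1,1)
    (2; 1,1,1)
    (2; 1,1,1)
    (2; 1,1,1)
    (2; 1,1,1)
    (2; 1,1,1)
    (2; 1,3,3)
    (2; 2)
    (2; 2,2)
    (2; 2,2,2)
    (3; —)
    (4; 1)
    (4; 1)
    (4; 1)


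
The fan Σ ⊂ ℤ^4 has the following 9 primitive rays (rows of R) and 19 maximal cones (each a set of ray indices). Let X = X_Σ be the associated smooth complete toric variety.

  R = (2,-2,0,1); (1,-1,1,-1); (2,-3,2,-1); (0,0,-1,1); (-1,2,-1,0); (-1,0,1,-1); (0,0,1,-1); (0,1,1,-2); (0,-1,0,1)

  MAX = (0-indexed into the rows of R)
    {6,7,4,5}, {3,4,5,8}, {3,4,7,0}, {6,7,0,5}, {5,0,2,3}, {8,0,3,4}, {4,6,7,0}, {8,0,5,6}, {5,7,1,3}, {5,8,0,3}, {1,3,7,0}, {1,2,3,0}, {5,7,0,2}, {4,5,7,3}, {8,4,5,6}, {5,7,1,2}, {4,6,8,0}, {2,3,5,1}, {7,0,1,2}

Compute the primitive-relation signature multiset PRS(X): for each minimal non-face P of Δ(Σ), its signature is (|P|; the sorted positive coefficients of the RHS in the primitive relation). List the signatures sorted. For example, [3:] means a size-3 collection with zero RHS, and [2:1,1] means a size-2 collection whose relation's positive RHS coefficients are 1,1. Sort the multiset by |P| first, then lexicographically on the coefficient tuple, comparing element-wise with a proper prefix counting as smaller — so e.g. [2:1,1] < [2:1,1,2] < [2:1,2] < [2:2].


Δ(Σ) — 9 vertices, 12 min non-faces:

  P={3,6}:  v_{3} + v_{6} = 0 — sig = [2:]
  P={2,4}:  v_{2} + v_{4} = v_{1} — sig = [2:1]
  P={7,8}:  v_{7} + v_{8} = v_{6} — sig = [2:1]
  P={1,4}:  v_{1} + v_{4} = v_{3} + v_{7} — sig = [2:1,1]
  P={1,8}:  v_{1} + v_{8} = v_{0} + v_{5} — sig = [2:1,1]
  P={1,6}:  v_{1} + v_{6} = v_{0} + v_{5} + v_{7} — sig = [2:1,1,1]
  P={2,6}:  v_{2} + v_{6} = 2·v_{0} + 2·v_{5} + v_{7} — sig = [2:1,2,2]
  P={2,8}:  v_{2} + v_{8} = 2·v_{0} + 2·v_{5} — sig = [2:2,2]
  P={0,4,5}:  v_{0} + v_{4} + v_{5} = 0 — sig = [3:]
  P={0,1,5}:  v_{0} + v_{1} + v_{5} = v_{2} — sig = [3:1]
  P={2,3,7}:  v_{2} + v_{3} + v_{7} = 2·v_{1} — sig = [3:2]
  P={0,3,5,7}:  v_{0} + v_{3} + v_{5} + v_{7} = v_{1} — sig = [4:1]

Hence PRS(X_Σ) =
    [2:]
    [2:1]
    [2:1]
    [2:1,1]
    [2:1,1]
    [2:1,1,1]
    [2:1,2,2]
    [2:2,2]
    [3:]
    [3:1]
    [3:2]
    [4:1]


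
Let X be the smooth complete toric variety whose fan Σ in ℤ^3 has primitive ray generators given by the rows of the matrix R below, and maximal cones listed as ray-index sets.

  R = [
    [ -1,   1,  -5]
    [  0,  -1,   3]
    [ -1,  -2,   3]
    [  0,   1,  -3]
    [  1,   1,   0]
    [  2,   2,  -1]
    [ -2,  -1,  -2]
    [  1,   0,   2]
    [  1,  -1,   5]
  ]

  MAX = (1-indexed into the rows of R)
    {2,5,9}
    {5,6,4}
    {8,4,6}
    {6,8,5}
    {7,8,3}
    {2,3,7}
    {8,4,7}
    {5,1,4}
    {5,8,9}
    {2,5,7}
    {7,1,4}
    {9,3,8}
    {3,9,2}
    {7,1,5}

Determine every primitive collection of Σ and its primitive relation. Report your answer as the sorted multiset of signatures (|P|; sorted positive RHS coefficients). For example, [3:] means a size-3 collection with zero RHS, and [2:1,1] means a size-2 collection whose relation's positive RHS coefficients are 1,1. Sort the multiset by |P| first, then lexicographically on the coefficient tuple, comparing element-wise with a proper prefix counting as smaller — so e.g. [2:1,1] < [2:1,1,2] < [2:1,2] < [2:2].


The 18 primitive collections of Σ (r=9, n=3):

  P = {1,9}:  v_{1} + v_{9} = 0  →  sig = [2:]
  P = {2,4}:  v_{2} + v_{4} = 0  →  sig = [2:]
  P = {1,3}:  v_{1} + v_{3} = v_{7}  →  sig = [2:1]
  P = {1,8}:  v_{1} + v_{8} = v_{4}  →  sig = [2:1]
  P = {2,8}:  v_{2} + v_{8} = v_{9}  →  sig = [2:1]
  P = {3,5}:  v_{3} + v_{5} = v_{2}  →  sig = [2:1]
  P = {3,6}:  v_{3} + v_{6} = v_{8}  →  sig = [2:1]
  P = {4,9}:  v_{4} + v_{9} = v_{8}  →  sig = [2:1]
  P = {6,7}:  v_{6} + v_{7} = v_{4}  →  sig = [2:1]
  P = {7,9}:  v_{7} + v_{9} = v_{3}  →  sig = [2:1]
  P = {1,2}:  v_{1} + v_{2} = v_{5} + v_{7}  →  sig = [2:1,1]
  P = {2,6}:  v_{2} + v_{6} = v_{5} + v_{8}  →  sig = [2:1,1]
  P = {3,4}:  v_{3} + v_{4} = v_{7} + v_{8}  →  sig = [2:1,1]
  P = {1,6}:  v_{1} + v_{6} = 2·v_{4} + v_{5}  →  sig = [2:1,2]
  P = {6,9}:  v_{6} + v_{9} = v_{5} + 2·v_{8}  →  sig = [2:1,2]
  P = {5,7,8}:  v_{5} + v_{7} + v_{8} = 0  →  sig = [3:]
  P = {4,5,7}:  v_{4} + v_{5} + v_{7} = v_{1}  →  sig = [3:1]
  P = {4,5,8}:  v_{4} + v_{5} + v_{8} = v_{6}  →  sig = [3:1]

Hence PRS(X_Σ) =
{ [2:] ×2,  [2:1] ×8,  [2:1,1] ×3,  [2:1,2] ×2,  [3:],  [3:1] ×2 }


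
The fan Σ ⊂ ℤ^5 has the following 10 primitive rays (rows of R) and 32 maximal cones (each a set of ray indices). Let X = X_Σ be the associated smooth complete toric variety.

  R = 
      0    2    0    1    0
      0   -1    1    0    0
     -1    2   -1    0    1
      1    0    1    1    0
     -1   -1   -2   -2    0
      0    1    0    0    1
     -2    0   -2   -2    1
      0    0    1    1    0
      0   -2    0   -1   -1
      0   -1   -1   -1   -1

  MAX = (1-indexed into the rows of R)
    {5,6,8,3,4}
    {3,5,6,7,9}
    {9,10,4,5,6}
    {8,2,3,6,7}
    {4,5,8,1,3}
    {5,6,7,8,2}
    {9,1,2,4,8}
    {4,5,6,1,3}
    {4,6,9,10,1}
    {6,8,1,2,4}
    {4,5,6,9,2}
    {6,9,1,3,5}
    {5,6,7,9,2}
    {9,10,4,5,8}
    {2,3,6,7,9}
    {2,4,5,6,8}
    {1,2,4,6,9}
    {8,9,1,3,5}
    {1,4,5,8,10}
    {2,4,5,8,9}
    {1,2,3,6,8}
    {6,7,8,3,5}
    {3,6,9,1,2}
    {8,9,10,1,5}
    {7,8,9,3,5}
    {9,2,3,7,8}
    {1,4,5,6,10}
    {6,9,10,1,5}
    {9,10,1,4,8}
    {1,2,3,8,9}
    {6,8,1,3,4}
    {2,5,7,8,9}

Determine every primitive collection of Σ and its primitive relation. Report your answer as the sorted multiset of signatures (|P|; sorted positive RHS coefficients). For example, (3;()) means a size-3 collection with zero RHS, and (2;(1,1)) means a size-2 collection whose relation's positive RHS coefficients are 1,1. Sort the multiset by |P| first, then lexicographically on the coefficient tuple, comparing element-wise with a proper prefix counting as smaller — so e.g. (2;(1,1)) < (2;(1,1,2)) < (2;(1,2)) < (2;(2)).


Σ has 13 primitive collections:

  {2,10}:  v_{2} + v_{10} = v_{9}  →  sig = (2;(1))
  {3,10}:  v_{3} + v_{10} = v_{1} + v_{5}  →  sig = (2;(1,1))
  {4,7}:  v_{4} + v_{7} = v_{5} + v_{6} + v_{8}  →  sig = (2;(1,1,1))
  {7,10}:  v_{7} + v_{10} = v_{3} + v_{5} + v_{9}  →  sig = (2;(1,1,1))
  {1,7}:  v_{1} + v_{7} = 2·v_{3} + v_{9}  →  sig = (2;(1,2))
  {3,4,9}:  v_{3} + v_{4} + v_{9} = 0  →  sig = (3;())
  {6,8,10}:  v_{6} + v_{8} + v_{10} = 0  →  sig = (3;())
  {2,3,5}:  v_{2} + v_{3} + v_{5} = v_{7}  →  sig = (3;(1))
  {6,8,9}:  v_{6} + v_{8} + v_{9} = v_{2}  →  sig = (3;(1))
  {1,2,5}:  v_{1} + v_{2} + v_{5} = v_{3} + v_{9}  →  sig = (3;(1,1))
  {2,3,4}:  v_{2} + v_{3} + v_{4} = v_{6} + v_{8}  →  sig = (3;(1,1))
  {1,4,5,9}:  v_{1} + v_{4} + v_{5} + v_{9} = v_{10}  →  sig = (4;(1))
  {1,5,6,8}:  v_{1} + v_{5} + v_{6} + v_{8} = v_{3}  →  sig = (4;(1))

so the primitive-relation signature multiset is
[(2;(1)), (2;(1,1)), (2;(1,1,1)), (2;(1,1,1)), (2;(1,2)), (3;()), (3;()), (3;(1)), (3;(1)), (3;(1,1)), (3;(1,1)), (4;(1)), (4;(1))]


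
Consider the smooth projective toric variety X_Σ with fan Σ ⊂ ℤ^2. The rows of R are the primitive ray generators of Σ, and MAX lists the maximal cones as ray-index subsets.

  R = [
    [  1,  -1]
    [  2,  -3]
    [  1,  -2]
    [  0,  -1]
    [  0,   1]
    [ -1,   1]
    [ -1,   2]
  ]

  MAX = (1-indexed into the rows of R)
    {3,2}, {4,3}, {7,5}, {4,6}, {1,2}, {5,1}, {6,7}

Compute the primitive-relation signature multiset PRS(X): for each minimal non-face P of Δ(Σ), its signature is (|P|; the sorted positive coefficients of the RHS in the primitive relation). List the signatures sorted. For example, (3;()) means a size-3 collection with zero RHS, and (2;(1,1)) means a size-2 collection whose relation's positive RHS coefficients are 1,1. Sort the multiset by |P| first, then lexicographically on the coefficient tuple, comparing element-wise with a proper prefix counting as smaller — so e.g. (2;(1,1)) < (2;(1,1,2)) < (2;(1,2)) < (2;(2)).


Minimal non-faces — 14 found among 7 rays, 7 max cones:

  P={1,6}:  v_{1} + v_{6} = 0  so sig = (2;())
  P={3,7}:  v_{3} + v_{7} = 0  so sig = (2;())
  P={4,5}:  v_{4} + v_{5} = 0  so sig = (2;())
  P={1,3}:  v_{1} + v_{3} = v_{2}  so sig = (2;(1))
  P={1,4}:  v_{1} + v_{4} = v_{3}  so sig = (2;(1))
  P={1,7}:  v_{1} + v_{7} = v_{5}  so sig = (2;(1))
  P={2,6}:  v_{2} + v_{6} = v_{3}  so sig = (2;(1))
  P={2,7}:  v_{2} + v_{7} = v_{1}  so sig = (2;(1))
  P={3,5}:  v_{3} + v_{5} = v_{1}  so sig = (2;(1))
  P={3,6}:  v_{3} + v_{6} = v_{4}  so sig = (2;(1))
  P={4,7}:  v_{4} + v_{7} = v_{6}  so sig = (2;(1))
  P={5,6}:  v_{5} + v_{6} = v_{7}  so sig = (2;(1))
  P={2,4}:  v_{2} + v_{4} = 2·v_{3}  so sig = (2;(2))
  P={2,5}:  v_{2} + v_{5} = 2·v_{1}  so sig = (2;(2))

Hence PRS(X_Σ) =
{ (2;()) ×3,  (2;(1)) ×9,  (2;(2)) ×2 }


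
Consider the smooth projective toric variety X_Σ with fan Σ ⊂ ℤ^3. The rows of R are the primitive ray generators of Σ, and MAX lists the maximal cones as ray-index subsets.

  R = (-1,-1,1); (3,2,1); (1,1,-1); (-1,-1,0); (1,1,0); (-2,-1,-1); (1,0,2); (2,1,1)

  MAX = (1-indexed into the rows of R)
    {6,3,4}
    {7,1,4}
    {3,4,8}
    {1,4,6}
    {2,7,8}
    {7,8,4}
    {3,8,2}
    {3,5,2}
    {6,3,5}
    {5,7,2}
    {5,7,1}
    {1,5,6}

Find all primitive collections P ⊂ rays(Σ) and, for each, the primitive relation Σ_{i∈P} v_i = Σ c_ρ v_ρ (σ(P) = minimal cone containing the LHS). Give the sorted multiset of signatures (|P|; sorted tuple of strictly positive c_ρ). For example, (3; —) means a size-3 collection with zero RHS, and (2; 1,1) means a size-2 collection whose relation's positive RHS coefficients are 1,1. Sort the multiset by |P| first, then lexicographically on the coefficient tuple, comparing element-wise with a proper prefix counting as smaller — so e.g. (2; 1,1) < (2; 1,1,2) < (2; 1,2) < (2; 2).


10 minimal non-faces of Δ(Σ) (on 8 rays):

  {1,3}:  v_{1} + v_{3} = 0  ⟹  sig = (2; —)
  {4,5}:  v_{4} + v_{5} = 0  ⟹  sig = (2; —)
  {6,8}:  v_{6} + v_{8} = 0  ⟹  sig = (2; —)
  {1,8}:  v_{1} + v_{8} = v_{7}  ⟹  sig = (2; 1)
  {2,4}:  v_{2} + v_{4} = v_{8}  ⟹  sig = (2; 1)
  {2,6}:  v_{2} + v_{6} = v_{5}  ⟹  sig = (2; 1)
  {3,7}:  v_{3} + v_{7} = v_{8}  ⟹  sig = (2; 1)
  {5,8}:  v_{5} + v_{8} = v_{2}  ⟹  sig = (2; 1)
  {6,7}:  v_{6} + v_{7} = v_{1}  ⟹  sig = (2; 1)
  {1,2}:  v_{1} + v_{2} = v_{5} + v_{7}  ⟹  sig = (2; 1,1)

so the primitive-relation signature multiset is
{ (2; —) ×3,  (2; 1) ×6,  (2; 1,1) }


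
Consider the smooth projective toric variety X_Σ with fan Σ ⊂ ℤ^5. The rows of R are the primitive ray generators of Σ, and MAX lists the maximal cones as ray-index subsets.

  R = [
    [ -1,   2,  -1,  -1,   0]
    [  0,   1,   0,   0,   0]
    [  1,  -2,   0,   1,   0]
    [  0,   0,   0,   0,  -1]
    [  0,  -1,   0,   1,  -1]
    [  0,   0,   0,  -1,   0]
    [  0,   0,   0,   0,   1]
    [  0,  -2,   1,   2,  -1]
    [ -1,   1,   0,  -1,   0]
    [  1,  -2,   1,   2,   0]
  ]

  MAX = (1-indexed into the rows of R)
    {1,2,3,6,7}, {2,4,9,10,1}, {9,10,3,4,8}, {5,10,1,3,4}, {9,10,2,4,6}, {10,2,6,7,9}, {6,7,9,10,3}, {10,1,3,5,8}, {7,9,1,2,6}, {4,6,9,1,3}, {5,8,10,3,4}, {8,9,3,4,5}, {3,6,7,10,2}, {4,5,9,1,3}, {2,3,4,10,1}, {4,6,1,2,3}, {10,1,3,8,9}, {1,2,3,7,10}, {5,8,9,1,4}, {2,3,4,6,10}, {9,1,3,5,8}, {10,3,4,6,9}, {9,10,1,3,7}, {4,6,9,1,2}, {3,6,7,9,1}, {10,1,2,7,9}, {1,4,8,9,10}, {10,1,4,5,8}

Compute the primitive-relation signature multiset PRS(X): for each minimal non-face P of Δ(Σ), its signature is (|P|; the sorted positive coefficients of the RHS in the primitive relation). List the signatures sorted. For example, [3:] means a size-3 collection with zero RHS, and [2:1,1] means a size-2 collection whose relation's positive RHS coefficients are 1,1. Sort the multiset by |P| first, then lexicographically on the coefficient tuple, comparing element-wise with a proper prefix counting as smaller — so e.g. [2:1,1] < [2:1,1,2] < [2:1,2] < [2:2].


12 minimal non-faces of Δ(Σ) (on 10 rays):

  P = {4,7}:  v_{4} + v_{7} = 0  ⟹  sig = [2:]
  P = {2,5}:  v_{2} + v_{5} = v_{1} + v_{4} + v_{10}  ⟹  sig = [2:1,1,1]
  P = {5,6}:  v_{5} + v_{6} = v_{3} + v_{4} + v_{9}  ⟹  sig = [2:1,1,1]
  P = {5,7}:  v_{5} + v_{7} = v_{1} + v_{3} + v_{9} + v_{10}  ⟹  sig = [2:1,1,1,1]
  P = {2,8}:  v_{2} + v_{8} = v_{1} + v_{4} + v_{9} + 2·v_{10}  ⟹  sig = [2:1,1,1,2]
  P = {6,8}:  v_{6} + v_{8} = v_{3} + v_{4} + 2·v_{9} + v_{10}  ⟹  sig = [2:1,1,1,2]
  P = {7,8}:  v_{7} + v_{8} = v_{1} + v_{3} + 2·v_{9} + 2·v_{10}  ⟹  sig = [2:1,1,2,2]
  P = {1,6,10}:  v_{1} + v_{6} + v_{10} = 0  ⟹  sig = [3:]
  P = {2,3,9}:  v_{2} + v_{3} + v_{9} = 0  ⟹  sig = [3:]
  P = {5,9,10}:  v_{5} + v_{9} + v_{10} = v_{8}  ⟹  sig = [3:1]
  P = {1,3,4,8}:  v_{1} + v_{3} + v_{4} + v_{8} = 2·v_{5}  ⟹  sig = [4:2]
  P = {1,3,4,9,10}:  v_{1} + v_{3} + v_{4} + v_{9} + v_{10} = v_{5}  ⟹  sig = [5:1]

Signatures (|P|; sorted positive RHS coefficients), sorted:
    |P|=2: 7 collections, coeffs (), (1,1,1), (1,1,1), (1,1,1,1), (1,1,1,2), (1,1,1,2), (1,1,2,2)
    |P|=3: 3 collections, coeffs (), (), (1)
    |P|=4: 1 collection, coeffs (2)
    |P|=5: 1 collection, coeffs (1)


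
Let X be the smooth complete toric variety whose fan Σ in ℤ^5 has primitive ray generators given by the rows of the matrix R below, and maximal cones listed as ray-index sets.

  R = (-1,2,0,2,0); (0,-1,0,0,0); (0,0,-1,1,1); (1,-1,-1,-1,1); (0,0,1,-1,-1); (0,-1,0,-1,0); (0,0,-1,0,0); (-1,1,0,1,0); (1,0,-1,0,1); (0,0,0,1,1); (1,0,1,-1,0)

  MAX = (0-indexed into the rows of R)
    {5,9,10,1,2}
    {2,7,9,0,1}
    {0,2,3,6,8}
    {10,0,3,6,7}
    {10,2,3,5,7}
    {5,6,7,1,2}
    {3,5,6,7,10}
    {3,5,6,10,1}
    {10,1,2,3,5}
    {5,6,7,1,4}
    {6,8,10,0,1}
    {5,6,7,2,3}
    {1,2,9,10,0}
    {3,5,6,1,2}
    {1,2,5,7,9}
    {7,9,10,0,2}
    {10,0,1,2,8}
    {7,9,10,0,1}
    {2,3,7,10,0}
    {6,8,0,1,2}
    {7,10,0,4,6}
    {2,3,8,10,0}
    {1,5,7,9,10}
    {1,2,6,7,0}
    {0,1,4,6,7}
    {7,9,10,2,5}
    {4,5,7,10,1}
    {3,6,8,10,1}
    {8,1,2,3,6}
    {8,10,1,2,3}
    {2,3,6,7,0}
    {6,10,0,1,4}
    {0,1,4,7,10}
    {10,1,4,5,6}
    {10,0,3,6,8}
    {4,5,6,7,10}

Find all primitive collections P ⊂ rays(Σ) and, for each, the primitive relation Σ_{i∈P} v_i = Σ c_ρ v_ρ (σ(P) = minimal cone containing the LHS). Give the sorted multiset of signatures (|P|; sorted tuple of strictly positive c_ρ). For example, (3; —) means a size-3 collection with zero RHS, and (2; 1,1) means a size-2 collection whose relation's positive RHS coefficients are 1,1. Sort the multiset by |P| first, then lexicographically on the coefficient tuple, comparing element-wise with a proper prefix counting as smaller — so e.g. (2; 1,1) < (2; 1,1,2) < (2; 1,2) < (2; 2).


Δ(Σ) — 11 vertices, 15 min non-faces:

  P={2,4}:  v_{2} + v_{4} = 0 ; sig = (2; —)
  P={0,5}:  v_{0} + v_{5} = v_{7} ; sig = (2; 1)
  P={5,8}:  v_{5} + v_{8} = v_{3} ; sig = (2; 1)
  P={6,9}:  v_{6} + v_{9} = v_{2} ; sig = (2; 1)
  P={4,8}:  v_{4} + v_{8} = v_{6} + v_{10} ; sig = (2; 1,1)
  P={7,8}:  v_{7} + v_{8} = v_{0} + v_{3} ; sig = (2; 1,1)
  P={3,4}:  v_{3} + v_{4} = v_{5} + v_{6} + v_{10} ; sig = (2; 1,1,1)
  P={4,9}:  v_{4} + v_{9} = v_{1} + v_{7} + v_{10} ; sig = (2; 1,1,1)
  P={3,9}:  v_{3} + v_{9} = 2·v_{2} + v_{5} + v_{10} ; sig = (2; 1,1,2)
  P={8,9}:  v_{8} + v_{9} = 2·v_{2} + v_{10} ; sig = (2; 1,2)
  P={0,1,3}:  v_{0} + v_{1} + v_{3} = v_{2} ; sig = (3; 1)
  P={2,6,10}:  v_{2} + v_{6} + v_{10} = v_{8} ; sig = (3; 1)
  P={1,3,7}:  v_{1} + v_{3} + v_{7} = v_{2} + v_{5} ; sig = (3; 1,1)
  P={1,6,7,10}:  v_{1} + v_{6} + v_{7} + v_{10} = 0 ; sig = (4; —)
  P={1,2,7,10}:  v_{1} + v_{2} + v_{7} + v_{10} = v_{9} ; sig = (4; 1)

Sorted signature multiset PRS(X):
    (2; —)
    (2; 1)
    (2; 1)
    (2; 1)
    (2; 1,1)
    (2; 1,1)
    (2; 1,1,1)
    (2; 1,1,1)
    (2; 1,1,2)
    (2; 1,2)
    (3; 1)
    (3; 1)
    (3; 1,1)
    (4; —)
    (4; 1)


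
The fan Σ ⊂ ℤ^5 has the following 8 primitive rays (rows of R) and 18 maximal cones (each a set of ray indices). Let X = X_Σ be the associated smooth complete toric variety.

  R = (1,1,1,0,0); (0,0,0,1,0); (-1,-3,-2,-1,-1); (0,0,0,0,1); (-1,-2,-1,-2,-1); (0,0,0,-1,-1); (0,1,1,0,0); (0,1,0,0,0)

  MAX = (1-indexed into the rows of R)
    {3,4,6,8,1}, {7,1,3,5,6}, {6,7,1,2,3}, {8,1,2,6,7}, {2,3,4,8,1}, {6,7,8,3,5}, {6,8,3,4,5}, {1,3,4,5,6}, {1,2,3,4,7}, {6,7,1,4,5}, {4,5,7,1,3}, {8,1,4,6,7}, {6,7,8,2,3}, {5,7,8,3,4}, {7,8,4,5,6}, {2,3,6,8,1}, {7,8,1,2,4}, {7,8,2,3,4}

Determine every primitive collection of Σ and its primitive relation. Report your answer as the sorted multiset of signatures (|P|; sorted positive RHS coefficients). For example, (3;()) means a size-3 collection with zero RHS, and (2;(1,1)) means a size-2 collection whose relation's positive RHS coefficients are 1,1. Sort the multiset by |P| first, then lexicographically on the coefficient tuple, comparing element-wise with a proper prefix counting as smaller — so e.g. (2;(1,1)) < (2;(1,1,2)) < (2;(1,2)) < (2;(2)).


Minimal non-faces — 5 found among 8 rays, 18 max cones:

  P={2,5}:  v_{2} + v_{5} = v_{3} + v_{7} ; sig = (2;(1,1))
  P={2,4,6}:  v_{2} + v_{4} + v_{6} = 0 ; sig = (3;())
  P={1,5,8}:  v_{1} + v_{5} + v_{8} = v_{4} + 2·v_{6} ; sig = (3;(1,2))
  P={1,3,7,8}:  v_{1} + v_{3} + v_{7} + v_{8} = v_{6} ; sig = (4;(1))
  P={3,4,6,7}:  v_{3} + v_{4} + v_{6} + v_{7} = v_{5} ; sig = (4;(1))

Signatures (|P|; sorted positive RHS coefficients), sorted:
{ (2;(1,1)),  (3;()),  (3;(1,2)),  (4;(1)) ×2 }


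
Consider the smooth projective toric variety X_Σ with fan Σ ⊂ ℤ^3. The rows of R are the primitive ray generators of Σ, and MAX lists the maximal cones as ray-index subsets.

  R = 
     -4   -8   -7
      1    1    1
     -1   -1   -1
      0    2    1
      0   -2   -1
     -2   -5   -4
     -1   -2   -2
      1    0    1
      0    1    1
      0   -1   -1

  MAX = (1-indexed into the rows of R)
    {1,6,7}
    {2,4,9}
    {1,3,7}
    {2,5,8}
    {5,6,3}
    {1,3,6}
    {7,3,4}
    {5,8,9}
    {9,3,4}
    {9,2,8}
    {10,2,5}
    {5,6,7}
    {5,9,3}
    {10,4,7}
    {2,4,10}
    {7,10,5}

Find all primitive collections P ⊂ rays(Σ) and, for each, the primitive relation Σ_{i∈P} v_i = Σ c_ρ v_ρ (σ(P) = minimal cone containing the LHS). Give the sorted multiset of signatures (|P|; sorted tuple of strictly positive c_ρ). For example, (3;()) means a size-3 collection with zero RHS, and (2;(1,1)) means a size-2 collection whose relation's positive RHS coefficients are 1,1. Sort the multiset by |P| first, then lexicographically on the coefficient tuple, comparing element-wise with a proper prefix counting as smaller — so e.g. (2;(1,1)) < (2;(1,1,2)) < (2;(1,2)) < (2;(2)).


Σ has 24 primitive collections:

  P={2,3}:  v_{2} + v_{3} = 0  ⟹  sig = (2;())
  P={4,5}:  v_{4} + v_{5} = 0  ⟹  sig = (2;())
  P={9,10}:  v_{9} + v_{10} = 0  ⟹  sig = (2;())
  P={2,7}:  v_{2} + v_{7} = v_{10}  ⟹  sig = (2;(1))
  P={3,10}:  v_{3} + v_{10} = v_{7}  ⟹  sig = (2;(1))
  P={7,8}:  v_{7} + v_{8} = v_{5}  ⟹  sig = (2;(1))
  P={7,9}:  v_{7} + v_{9} = v_{3}  ⟹  sig = (2;(1))
  P={1,2}:  v_{1} + v_{2} = v_{6} + v_{7}  ⟹  sig = (2;(1,1))
  P={2,6}:  v_{2} + v_{6} = v_{5} + v_{7}  ⟹  sig = (2;(1,1))
  P={3,8}:  v_{3} + v_{8} = v_{5} + v_{9}  ⟹  sig = (2;(1,1))
  P={4,6}:  v_{4} + v_{6} = v_{3} + v_{7}  ⟹  sig = (2;(1,1))
  P={4,8}:  v_{4} + v_{8} = v_{2} + v_{9}  ⟹  sig = (2;(1,1))
  P={8,10}:  v_{8} + v_{10} = v_{2} + v_{5}  ⟹  sig = (2;(1,1))
  P={1,8}:  v_{1} + v_{8} = v_{3} + v_{5} + v_{6}  ⟹  sig = (2;(1,1,1))
  P={1,9}:  v_{1} + v_{9} = 2·v_{3} + v_{6}  ⟹  sig = (2;(1,2))
  P={1,10}:  v_{1} + v_{10} = v_{6} + 2·v_{7}  ⟹  sig = (2;(1,2))
  P={6,8}:  v_{6} + v_{8} = v_{3} + 2·v_{5}  ⟹  sig = (2;(1,2))
  P={6,9}:  v_{6} + v_{9} = 2·v_{3} + v_{5}  ⟹  sig = (2;(1,2))
  P={6,10}:  v_{6} + v_{10} = v_{5} + 2·v_{7}  ⟹  sig = (2;(1,2))
  P={1,5}:  v_{1} + v_{5} = 2·v_{6}  ⟹  sig = (2;(2))
  P={1,4}:  v_{1} + v_{4} = 2·v_{3} + 2·v_{7}  ⟹  sig = (2;(2,2))
  P={2,5,9}:  v_{2} + v_{5} + v_{9} = v_{8}  ⟹  sig = (3;(1))
  P={3,5,7}:  v_{3} + v_{5} + v_{7} = v_{6}  ⟹  sig = (3;(1))
  P={3,6,7}:  v_{3} + v_{6} + v_{7} = v_{1}  ⟹  sig = (3;(1))

Sorted signature multiset PRS(X):
    (2;())
    (2;())
    (2;())
    (2;(1))
    (2;(1))
    (2;(1))
    (2;(1))
    (2;(1,1))
    (2;(1,1))
    (2;(1,1))
    (2;(1,1))
    (2;(1,1))
    (2;(1,1))
    (2;(1,1,1))
    (2;(1,2))
    (2;(1,2))
    (2;(1,2))
    (2;(1,2))
    (2;(1,2))
    (2;(2))
    (2;(2,2))
    (3;(1))
    (3;(1))
    (3;(1))


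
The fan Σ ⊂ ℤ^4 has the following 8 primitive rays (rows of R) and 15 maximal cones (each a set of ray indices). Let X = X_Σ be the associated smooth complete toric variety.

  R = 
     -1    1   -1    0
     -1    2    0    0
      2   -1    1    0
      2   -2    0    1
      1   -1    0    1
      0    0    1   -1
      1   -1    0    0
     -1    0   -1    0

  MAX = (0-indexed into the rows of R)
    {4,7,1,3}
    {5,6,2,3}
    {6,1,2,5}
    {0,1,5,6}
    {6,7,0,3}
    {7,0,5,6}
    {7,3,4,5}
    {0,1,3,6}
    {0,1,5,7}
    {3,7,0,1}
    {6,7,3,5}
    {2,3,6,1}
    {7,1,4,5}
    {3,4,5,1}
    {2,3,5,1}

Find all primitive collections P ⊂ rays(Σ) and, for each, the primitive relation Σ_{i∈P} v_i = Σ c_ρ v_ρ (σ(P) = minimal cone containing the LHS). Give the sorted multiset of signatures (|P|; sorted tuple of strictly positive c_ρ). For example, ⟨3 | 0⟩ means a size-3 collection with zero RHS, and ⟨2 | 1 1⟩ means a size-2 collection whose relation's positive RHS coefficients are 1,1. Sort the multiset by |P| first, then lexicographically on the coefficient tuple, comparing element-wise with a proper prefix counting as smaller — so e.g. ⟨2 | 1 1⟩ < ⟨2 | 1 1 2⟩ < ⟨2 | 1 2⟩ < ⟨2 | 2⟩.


9 minimal non-faces of Δ(Σ) (on 8 rays):

  • {2,7}:  v_{2} + v_{7} = v_{6} ; sig = ⟨2 | 1⟩
  • {4,6}:  v_{4} + v_{6} = v_{3} ; sig = ⟨2 | 1⟩
  • {0,4}:  v_{0} + v_{4} = v_{1} + v_{3} + v_{7} ; sig = ⟨2 | 1 1 1⟩
  • {2,4}:  v_{2} + v_{4} = v_{1} + 2·v_{3} + v_{5} ; sig = ⟨2 | 1 1 2⟩
  • {0,2}:  v_{0} + v_{2} = v_{1} + 2·v_{6} ; sig = ⟨2 | 1 2⟩
  • {0,3,5}:  v_{0} + v_{3} + v_{5} = v_{6} ; sig = ⟨3 | 1⟩
  • {1,6,7}:  v_{1} + v_{6} + v_{7} = v_{0} ; sig = ⟨3 | 1⟩
  • {1,3,5,7}:  v_{1} + v_{3} + v_{5} + v_{7} = 0 ; sig = ⟨4 | 0⟩
  • {1,3,5,6}:  v_{1} + v_{3} + v_{5} + v_{6} = v_{2} ; sig = ⟨4 | 1⟩

so the primitive-relation signature multiset is
{ ⟨2 | 1⟩ ×2,  ⟨2 | 1 1 1⟩,  ⟨2 | 1 1 2⟩,  ⟨2 | 1 2⟩,  ⟨3 | 1⟩ ×2,  ⟨4 | 0⟩,  ⟨4 | 1⟩ }


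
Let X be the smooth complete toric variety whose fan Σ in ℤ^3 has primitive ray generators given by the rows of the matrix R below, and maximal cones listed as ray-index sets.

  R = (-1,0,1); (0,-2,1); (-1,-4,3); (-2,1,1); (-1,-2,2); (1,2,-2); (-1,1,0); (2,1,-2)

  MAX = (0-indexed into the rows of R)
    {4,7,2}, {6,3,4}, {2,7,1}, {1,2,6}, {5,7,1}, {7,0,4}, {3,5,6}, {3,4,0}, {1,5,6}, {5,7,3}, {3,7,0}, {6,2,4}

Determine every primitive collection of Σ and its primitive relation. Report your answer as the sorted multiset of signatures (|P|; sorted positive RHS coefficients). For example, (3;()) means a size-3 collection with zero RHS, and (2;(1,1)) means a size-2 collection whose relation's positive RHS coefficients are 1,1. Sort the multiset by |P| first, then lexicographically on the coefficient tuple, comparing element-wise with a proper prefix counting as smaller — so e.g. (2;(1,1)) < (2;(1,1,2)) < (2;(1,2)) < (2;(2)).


Primitive collections (11):

  P={4,5}:  v_{4} + v_{5} = 0 ; sig = (2;())
  P={0,1}:  v_{0} + v_{1} = v_{4} ; sig = (2;(1))
  P={0,6}:  v_{0} + v_{6} = v_{3} ; sig = (2;(1))
  P={1,4}:  v_{1} + v_{4} = v_{2} ; sig = (2;(1))
  P={2,5}:  v_{2} + v_{5} = v_{1} ; sig = (2;(1))
  P={6,7}:  v_{6} + v_{7} = v_{5} ; sig = (2;(1))
  P={0,5}:  v_{0} + v_{5} = v_{3} + v_{7} ; sig = (2;(1,1))
  P={1,3}:  v_{1} + v_{3} = v_{4} + v_{6} ; sig = (2;(1,1))
  P={2,3}:  v_{2} + v_{3} = 2·v_{4} + v_{6} ; sig = (2;(1,2))
  P={0,2}:  v_{0} + v_{2} = 2·v_{4} ; sig = (2;(2))
  P={3,4,7}:  v_{3} + v_{4} + v_{7} = v_{0} ; sig = (3;(1))

so the primitive-relation signature multiset is
[(2;()), (2;(1)), (2;(1)), (2;(1)), (2;(1)), (2;(1)), (2;(1,1)), (2;(1,1)), (2;(1,2)), (2;(2)), (3;(1))]


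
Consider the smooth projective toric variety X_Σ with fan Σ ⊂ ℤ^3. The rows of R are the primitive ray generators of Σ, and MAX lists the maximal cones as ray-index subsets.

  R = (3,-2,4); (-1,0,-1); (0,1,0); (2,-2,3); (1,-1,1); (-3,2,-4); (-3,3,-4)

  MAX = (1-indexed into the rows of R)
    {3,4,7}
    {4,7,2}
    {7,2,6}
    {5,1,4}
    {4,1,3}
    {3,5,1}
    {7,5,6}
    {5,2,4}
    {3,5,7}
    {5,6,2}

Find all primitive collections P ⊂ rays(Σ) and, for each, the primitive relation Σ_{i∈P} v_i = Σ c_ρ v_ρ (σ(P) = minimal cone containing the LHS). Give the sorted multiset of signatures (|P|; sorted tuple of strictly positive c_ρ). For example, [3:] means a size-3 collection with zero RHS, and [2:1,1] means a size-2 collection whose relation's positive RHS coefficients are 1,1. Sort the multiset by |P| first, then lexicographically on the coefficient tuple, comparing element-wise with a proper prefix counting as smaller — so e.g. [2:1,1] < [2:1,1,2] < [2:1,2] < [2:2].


|primitive collections| = 9. Relations:

  • {1,6}:  v_{1} + v_{6} = 0  so sig = [2:]
  • {1,2}:  v_{1} + v_{2} = v_{4}  so sig = [2:1]
  • {1,7}:  v_{1} + v_{7} = v_{3}  so sig = [2:1]
  • {3,6}:  v_{3} + v_{6} = v_{7}  so sig = [2:1]
  • {4,6}:  v_{4} + v_{6} = v_{2}  so sig = [2:1]
  • {2,3}:  v_{2} + v_{3} = v_{4} + v_{7}  so sig = [2:1,1]
  • {4,5,7}:  v_{4} + v_{5} + v_{7} = 0  so sig = [3:]
  • {2,5,7}:  v_{2} + v_{5} + v_{7} = v_{6}  so sig = [3:1]
  • {3,4,5}:  v_{3} + v_{4} + v_{5} = v_{1}  so sig = [3:1]

so the primitive-relation signature multiset is
{ [2:],  [2:1] ×4,  [2:1,1],  [3:],  [3:1] ×2 }


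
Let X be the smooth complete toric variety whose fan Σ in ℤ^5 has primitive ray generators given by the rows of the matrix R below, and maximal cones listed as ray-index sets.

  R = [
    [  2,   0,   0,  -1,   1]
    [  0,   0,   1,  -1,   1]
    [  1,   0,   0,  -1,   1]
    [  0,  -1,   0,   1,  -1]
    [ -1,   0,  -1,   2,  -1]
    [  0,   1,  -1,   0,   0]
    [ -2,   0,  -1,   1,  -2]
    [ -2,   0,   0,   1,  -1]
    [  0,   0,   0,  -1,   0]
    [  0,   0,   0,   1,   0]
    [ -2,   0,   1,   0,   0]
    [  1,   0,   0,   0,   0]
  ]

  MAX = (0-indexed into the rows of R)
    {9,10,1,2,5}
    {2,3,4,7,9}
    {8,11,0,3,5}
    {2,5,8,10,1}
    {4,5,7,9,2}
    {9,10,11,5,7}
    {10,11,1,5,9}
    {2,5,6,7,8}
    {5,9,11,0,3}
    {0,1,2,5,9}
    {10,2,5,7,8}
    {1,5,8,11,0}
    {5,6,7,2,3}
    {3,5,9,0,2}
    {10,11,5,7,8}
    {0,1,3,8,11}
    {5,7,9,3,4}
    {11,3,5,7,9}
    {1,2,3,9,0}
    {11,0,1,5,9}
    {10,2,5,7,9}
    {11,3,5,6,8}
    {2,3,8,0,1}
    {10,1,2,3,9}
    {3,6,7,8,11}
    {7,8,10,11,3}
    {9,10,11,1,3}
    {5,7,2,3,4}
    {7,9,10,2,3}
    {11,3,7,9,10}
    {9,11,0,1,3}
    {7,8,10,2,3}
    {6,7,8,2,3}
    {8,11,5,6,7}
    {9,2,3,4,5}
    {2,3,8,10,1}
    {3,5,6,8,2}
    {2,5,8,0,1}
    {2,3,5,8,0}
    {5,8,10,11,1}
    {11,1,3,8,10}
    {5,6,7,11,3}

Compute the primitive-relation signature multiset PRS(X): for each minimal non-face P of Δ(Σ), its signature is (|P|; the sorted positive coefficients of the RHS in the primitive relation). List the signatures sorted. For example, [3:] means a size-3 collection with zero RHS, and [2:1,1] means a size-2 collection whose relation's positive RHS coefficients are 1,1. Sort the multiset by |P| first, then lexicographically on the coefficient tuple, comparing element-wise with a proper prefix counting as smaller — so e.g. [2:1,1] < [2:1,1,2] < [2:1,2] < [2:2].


Primitive collections (19):

  {0,7}:  v_{0} + v_{7} = 0  →  sig = [2:]
  {8,9}:  v_{8} + v_{9} = 0  →  sig = [2:]
  {0,10}:  v_{0} + v_{10} = v_{1}  →  sig = [2:1]
  {1,7}:  v_{1} + v_{7} = v_{10}  →  sig = [2:1]
  {2,11}:  v_{2} + v_{11} = v_{0}  →  sig = [2:1]
  {1,6}:  v_{1} + v_{6} = v_{7} + v_{8}  →  sig = [2:1,1]
  {0,6}:  v_{0} + v_{6} = v_{3} + v_{5} + v_{8}  →  sig = [2:1,1,1]
  {1,4}:  v_{1} + v_{4} = v_{2} + v_{7} + v_{9}  →  sig = [2:1,1,1]
  {4,11}:  v_{4} + v_{11} = v_{3} + v_{5} + v_{9}  →  sig = [2:1,1,1]
  {6,9}:  v_{6} + v_{9} = v_{3} + v_{5} + v_{7}  →  sig = [2:1,1,1]
  {0,4}:  v_{0} + v_{4} = v_{2} + v_{3} + v_{5} + v_{9}  →  sig = [2:1,1,1,1]
  {4,8}:  v_{4} + v_{8} = v_{2} + v_{3} + v_{5} + v_{7}  →  sig = [2:1,1,1,1]
  {4,10}:  v_{4} + v_{10} = v_{2} + 2·v_{7} + v_{9}  →  sig = [2:1,1,2]
  {6,10}:  v_{6} + v_{10} = 2·v_{7} + v_{8}  →  sig = [2:1,2]
  {4,6}:  v_{4} + v_{6} = v_{2} + 2·v_{3} + 2·v_{5} + 2·v_{7}  →  sig = [2:1,2,2,2]
  {1,3,5}:  v_{1} + v_{3} + v_{5} = 0  →  sig = [3:]
  {3,5,10}:  v_{3} + v_{5} + v_{10} = v_{7}  →  sig = [3:1]
  {3,5,7,8}:  v_{3} + v_{5} + v_{7} + v_{8} = v_{6}  →  sig = [4:1]
  {2,3,5,7,9}:  v_{2} + v_{3} + v_{5} + v_{7} + v_{9} = v_{4}  →  sig = [5:1]

Signatures (|P|; sorted positive RHS coefficients), sorted:
{ [2:] ×2,  [2:1] ×3,  [2:1,1],  [2:1,1,1] ×4,  [2:1,1,1,1] ×2,  [2:1,1,2],  [2:1,2],  [2:1,2,2,2],  [3:],  [3:1],  [4:1],  [5:1] }


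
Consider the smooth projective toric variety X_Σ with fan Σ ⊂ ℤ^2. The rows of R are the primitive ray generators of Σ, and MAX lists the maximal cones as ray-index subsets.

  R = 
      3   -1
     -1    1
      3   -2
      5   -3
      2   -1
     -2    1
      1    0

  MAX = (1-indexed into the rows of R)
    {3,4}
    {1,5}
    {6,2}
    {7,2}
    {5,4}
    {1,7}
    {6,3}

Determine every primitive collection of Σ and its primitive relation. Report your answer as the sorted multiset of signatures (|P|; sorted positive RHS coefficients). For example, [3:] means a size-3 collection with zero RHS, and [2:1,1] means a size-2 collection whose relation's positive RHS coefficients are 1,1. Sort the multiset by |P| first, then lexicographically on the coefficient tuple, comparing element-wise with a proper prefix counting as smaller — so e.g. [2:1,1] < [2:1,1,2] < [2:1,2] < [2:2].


14 minimal non-faces of Δ(Σ) (on 7 rays):

  {5,6}:  v_{5} + v_{6} = 0 ; sig = [2:]
  {1,6}:  v_{1} + v_{6} = v_{7} ; sig = [2:1]
  {2,3}:  v_{2} + v_{3} = v_{5} ; sig = [2:1]
  {2,5}:  v_{2} + v_{5} = v_{7} ; sig = [2:1]
  {3,5}:  v_{3} + v_{5} = v_{4} ; sig = [2:1]
  {4,6}:  v_{4} + v_{6} = v_{3} ; sig = [2:1]
  {5,7}:  v_{5} + v_{7} = v_{1} ; sig = [2:1]
  {6,7}:  v_{6} + v_{7} = v_{2} ; sig = [2:1]
  {1,2}:  v_{1} + v_{2} = 2·v_{7} ; sig = [2:2]
  {2,4}:  v_{2} + v_{4} = 2·v_{5} ; sig = [2:2]
  {3,7}:  v_{3} + v_{7} = 2·v_{5} ; sig = [2:2]
  {1,3}:  v_{1} + v_{3} = 3·v_{5} ; sig = [2:3]
  {4,7}:  v_{4} + v_{7} = 3·v_{5} ; sig = [2:3]
  {1,4}:  v_{1} + v_{4} = 4·v_{5} ; sig = [2:4]

Hence PRS(X_Σ) =
{ [2:],  [2:1] ×7,  [2:2] ×3,  [2:3] ×2,  [2:4] }


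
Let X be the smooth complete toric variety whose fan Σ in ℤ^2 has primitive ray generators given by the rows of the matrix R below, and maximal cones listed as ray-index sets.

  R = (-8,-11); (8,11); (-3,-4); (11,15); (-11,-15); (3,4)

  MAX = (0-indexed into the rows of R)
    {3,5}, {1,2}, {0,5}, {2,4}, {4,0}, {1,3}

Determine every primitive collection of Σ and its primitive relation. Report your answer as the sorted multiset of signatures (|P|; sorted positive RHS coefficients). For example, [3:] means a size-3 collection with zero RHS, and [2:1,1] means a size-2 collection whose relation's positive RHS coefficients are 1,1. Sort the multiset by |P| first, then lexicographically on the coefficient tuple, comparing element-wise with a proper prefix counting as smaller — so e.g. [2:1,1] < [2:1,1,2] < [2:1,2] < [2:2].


9 minimal non-faces of Δ(Σ) (on 6 rays):

  • {0,1}:  v_{0} + v_{1} = 0  ⟹  sig = [2:]
  • {2,5}:  v_{2} + v_{5} = 0  ⟹  sig = [2:]
  • {3,4}:  v_{3} + v_{4} = 0  ⟹  sig = [2:]
  • {0,2}:  v_{0} + v_{2} = v_{4}  ⟹  sig = [2:1]
  • {0,3}:  v_{0} + v_{3} = v_{5}  ⟹  sig = [2:1]
  • {1,4}:  v_{1} + v_{4} = v_{2}  ⟹  sig = [2:1]
  • {1,5}:  v_{1} + v_{5} = v_{3}  ⟹  sig = [2:1]
  • {2,3}:  v_{2} + v_{3} = v_{1}  ⟹  sig = [2:1]
  • {4,5}:  v_{4} + v_{5} = v_{0}  ⟹  sig = [2:1]

Sorted signature multiset PRS(X):
{ [2:] ×3,  [2:1] ×6 }


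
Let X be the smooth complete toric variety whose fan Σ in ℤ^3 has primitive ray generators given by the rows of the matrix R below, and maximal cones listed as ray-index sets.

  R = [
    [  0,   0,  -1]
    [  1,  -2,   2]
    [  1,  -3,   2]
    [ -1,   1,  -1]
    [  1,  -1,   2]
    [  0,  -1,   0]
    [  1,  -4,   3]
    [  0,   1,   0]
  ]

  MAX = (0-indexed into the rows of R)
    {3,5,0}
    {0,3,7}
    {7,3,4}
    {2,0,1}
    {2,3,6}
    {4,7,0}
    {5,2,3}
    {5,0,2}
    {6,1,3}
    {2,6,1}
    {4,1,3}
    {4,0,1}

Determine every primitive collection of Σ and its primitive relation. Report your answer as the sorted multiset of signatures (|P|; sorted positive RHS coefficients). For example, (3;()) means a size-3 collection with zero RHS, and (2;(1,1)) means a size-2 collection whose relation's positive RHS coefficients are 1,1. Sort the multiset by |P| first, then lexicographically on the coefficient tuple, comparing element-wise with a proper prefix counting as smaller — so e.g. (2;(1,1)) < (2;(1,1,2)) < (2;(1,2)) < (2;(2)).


Σ has 14 primitive collections:

  • {5,7}:  v_{5} + v_{7} = 0 — sig = (2;())
  • {1,5}:  v_{1} + v_{5} = v_{2} — sig = (2;(1))
  • {1,7}:  v_{1} + v_{7} = v_{4} — sig = (2;(1))
  • {2,7}:  v_{2} + v_{7} = v_{1} — sig = (2;(1))
  • {4,5}:  v_{4} + v_{5} = v_{1} — sig = (2;(1))
  • {0,6}:  v_{0} + v_{6} = v_{2} + v_{5} — sig = (2;(1,1))
  • {5,6}:  v_{5} + v_{6} = 2·v_{2} + v_{3} — sig = (2;(1,2))
  • {6,7}:  v_{6} + v_{7} = 2·v_{1} + v_{3} — sig = (2;(1,2))
  • {4,6}:  v_{4} + v_{6} = 3·v_{1} + v_{3} — sig = (2;(1,3))
  • {2,4}:  v_{2} + v_{4} = 2·v_{1} — sig = (2;(2))
  • {0,3,4}:  v_{0} + v_{3} + v_{4} = 0 — sig = (3;())
  • {0,1,3}:  v_{0} + v_{1} + v_{3} = v_{5} — sig = (3;(1))
  • {1,2,3}:  v_{1} + v_{2} + v_{3} = v_{6} — sig = (3;(1))
  • {0,2,3}:  v_{0} + v_{2} + v_{3} = 2·v_{5} — sig = (3;(2))

so the primitive-relation signature multiset is
    |P|=2: 10 collections, coeffs (), (1), (1), (1), (1), (1,1), (1,2), (1,2), (1,3), (2)
    |P|=3: 4 collections, coeffs (), (1), (1), (2)


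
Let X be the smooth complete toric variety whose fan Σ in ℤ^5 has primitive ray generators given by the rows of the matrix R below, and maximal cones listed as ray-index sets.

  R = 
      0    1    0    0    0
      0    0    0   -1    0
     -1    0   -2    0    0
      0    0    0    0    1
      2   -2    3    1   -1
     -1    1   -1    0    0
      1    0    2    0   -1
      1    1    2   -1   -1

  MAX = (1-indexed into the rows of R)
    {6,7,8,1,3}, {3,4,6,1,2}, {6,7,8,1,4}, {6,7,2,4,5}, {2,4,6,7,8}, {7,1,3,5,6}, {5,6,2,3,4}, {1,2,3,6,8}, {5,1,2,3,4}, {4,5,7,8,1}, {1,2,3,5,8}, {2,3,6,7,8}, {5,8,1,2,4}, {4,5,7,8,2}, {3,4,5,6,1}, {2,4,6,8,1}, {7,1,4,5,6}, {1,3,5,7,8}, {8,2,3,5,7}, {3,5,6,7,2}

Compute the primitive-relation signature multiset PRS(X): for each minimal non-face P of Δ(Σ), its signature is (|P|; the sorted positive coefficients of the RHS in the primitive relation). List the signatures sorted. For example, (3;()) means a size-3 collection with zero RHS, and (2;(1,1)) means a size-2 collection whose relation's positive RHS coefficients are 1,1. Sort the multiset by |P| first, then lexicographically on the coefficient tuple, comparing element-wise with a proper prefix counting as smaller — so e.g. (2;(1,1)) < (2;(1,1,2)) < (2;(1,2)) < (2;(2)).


Minimal non-faces — 5 found among 8 rays, 20 max cones:

  {3,4,7}:  v_{3} + v_{4} + v_{7} = 0  so sig = (3;())
  {1,2,7}:  v_{1} + v_{2} + v_{7} = v_{8}  so sig = (3;(1))
  {3,4,8}:  v_{3} + v_{4} + v_{8} = v_{1} + v_{2}  so sig = (3;(1,1))
  {5,6,8}:  v_{5} + v_{6} + v_{8} = 2·v_{7}  so sig = (3;(2))
  {1,2,5,6}:  v_{1} + v_{2} + v_{5} + v_{6} = v_{7}  so sig = (4;(1))

so the primitive-relation signature multiset is
[(3;()), (3;(1)), (3;(1,1)), (3;(2)), (4;(1))]
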